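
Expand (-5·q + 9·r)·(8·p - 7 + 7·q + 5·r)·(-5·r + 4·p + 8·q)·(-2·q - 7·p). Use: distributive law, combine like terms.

-5209·p·q^2·r - 7072·p^2·q·r + 3540·p^2·q^2 + 1120·p^3·q + 2880·p·q^3 + 1358·q^2·r + 5257·p·q·r - 2240·p·q^2 - 980·p^2·q - 560·q^3 - 958·q^3·r + 560·q^4 - 340·q^2·r^2 - 830·p·q·r^2 + 1260·p^2·r^2 - 2016·p^3·r - 630·q·r^2 - 2205·p·r^2 + 1764·p^2·r + 450·q·r^3 + 1575·p·r^3

(-5·q + 9·r)·(8·p - 7 + 7·q + 5·r)·(-5·r + 4·p + 8·q)·(-2·q - 7·p)
= (-40·p·q + 35·q - 35·q^2 - 25·q·r + 72·p·r - 63·r + 63·q·r + 45·r^2)·(-5·r + 4·p + 8·q)·(-2·q - 7·p)    [distributive law]
= (-40·p·q + 35·q - 35·q^2 + 38·q·r + 72·p·r - 63·r + 45·r^2)·(-5·r + 4·p + 8·q)·(-2·q - 7·p)    [combine like terms]
= (200·p·q·r - 160·p^2·q - 320·p·q^2 - 175·q·r + 140·p·q + 280·q^2 + 175·q^2·r - 140·p·q^2 - 280·q^3 - 190·q·r^2 + 152·p·q·r + 304·q^2·r - 360·p·r^2 + 288·p^2·r + 576·p·q·r + 315·r^2 - 252·p·r - 504·q·r - 225·r^3 + 180·p·r^2 + 360·q·r^2)·(-2·q - 7·p)    [distributive law]
= (928·p·q·r - 160·p^2·q - 460·p·q^2 - 679·q·r + 140·p·q + 280·q^2 + 479·q^2·r - 280·q^3 + 170·q·r^2 - 180·p·r^2 + 288·p^2·r + 315·r^2 - 252·p·r - 225·r^3)·(-2·q - 7·p)    [combine like terms]
= -1856·p·q^2·r - 6496·p^2·q·r + 320·p^2·q^2 + 1120·p^3·q + 920·p·q^3 + 3220·p^2·q^2 + 1358·q^2·r + 4753·p·q·r - 280·p·q^2 - 980·p^2·q - 560·q^3 - 1960·p·q^2 - 958·q^3·r - 3353·p·q^2·r + 560·q^4 + 1960·p·q^3 - 340·q^2·r^2 - 1190·p·q·r^2 + 360·p·q·r^2 + 1260·p^2·r^2 - 576·p^2·q·r - 2016·p^3·r - 630·q·r^2 - 2205·p·r^2 + 504·p·q·r + 1764·p^2·r + 450·q·r^3 + 1575·p·r^3    [distributive law]
= -5209·p·q^2·r - 7072·p^2·q·r + 3540·p^2·q^2 + 1120·p^3·q + 2880·p·q^3 + 1358·q^2·r + 5257·p·q·r - 2240·p·q^2 - 980·p^2·q - 560·q^3 - 958·q^3·r + 560·q^4 - 340·q^2·r^2 - 830·p·q·r^2 + 1260·p^2·r^2 - 2016·p^3·r - 630·q·r^2 - 2205·p·r^2 + 1764·p^2·r + 450·q·r^3 + 1575·p·r^3    [combine like terms]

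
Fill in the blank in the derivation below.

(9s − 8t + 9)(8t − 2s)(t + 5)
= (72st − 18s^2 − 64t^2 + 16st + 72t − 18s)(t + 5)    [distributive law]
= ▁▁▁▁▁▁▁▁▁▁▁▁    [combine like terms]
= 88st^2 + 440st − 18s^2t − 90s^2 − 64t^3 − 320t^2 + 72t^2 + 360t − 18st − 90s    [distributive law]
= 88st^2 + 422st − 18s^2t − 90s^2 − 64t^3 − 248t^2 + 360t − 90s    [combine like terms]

Applying combine like terms to the line above:

(88st − 18s^2 − 64t^2 + 72t − 18s)(t + 5)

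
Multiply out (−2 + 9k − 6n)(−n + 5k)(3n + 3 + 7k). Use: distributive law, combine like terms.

24n^2 + 6n − 133kn − 30k + 65k^2 − 75kn^2 − 138k^2n + 315k^3 + 18n^3

(−2 + 9k − 6n)(−n + 5k)(3n + 3 + 7k)
= (2n − 10k − 9kn + 45k^2 + 6n^2 − 30kn)(3n + 3 + 7k)    [distributive law]
= (2n − 10k − 39kn + 45k^2 + 6n^2)(3n + 3 + 7k)    [combine like terms]
= 6n^2 + 6n + 14kn − 30kn − 30k − 70k^2 − 117kn^2 − 117kn − 273k^2n + 135k^2n + 135k^2 + 315k^3 + 18n^3 + 18n^2 + 42kn^2    [distributive law]
= 24n^2 + 6n − 133kn − 30k + 65k^2 − 75kn^2 − 138k^2n + 315k^3 + 18n^3    [combine like terms]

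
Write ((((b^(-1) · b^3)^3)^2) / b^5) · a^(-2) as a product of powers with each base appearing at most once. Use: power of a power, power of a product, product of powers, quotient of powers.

((((b^(-1) · b^3)^3)^2) / b^5) · a^(-2)
= (((b^(-1) · b^3)^6) / b^5) · a^(-2)    [power of a power]
= ((((b^(-1))^6) · ((b^3)^6)) / b^5) · a^(-2)    [power of a product]
= ((b^(-6) · ((b^3)^6)) / b^5) · a^(-2)    [power of a power]
= ((b^(-6) · b^18) / b^5) · a^(-2)    [power of a power]
= (b^12 / b^5) · a^(-2)    [product of powers]
= b^7 · a^(-2)    [quotient of powers]
= a^(-2)·b^7    [rearrange]

a^(-2)·b^7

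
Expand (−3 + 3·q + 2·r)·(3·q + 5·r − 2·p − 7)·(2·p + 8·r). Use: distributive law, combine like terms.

−60·p·q − 240·q·r − 10·p·r − 232·r² + 12·p² + 42·p + 168·r + 18·p·q² + 72·q²·r − 6·p·q·r + 168·q·r² − 12·p²·q − 12·p·r² + 80·r³ − 8·p²·r

(−3 + 3·q + 2·r)·(3·q + 5·r − 2·p − 7)·(2·p + 8·r)
= (−9·q − 15·r + 6·p + 21 + 9·q² + 15·q·r − 6·p·q − 21·q + 6·q·r + 10·r² − 4·p·r − 14·r)·(2·p + 8·r)    [distributive law]
= (−30·q − 29·r + 6·p + 21 + 9·q² + 21·q·r − 6·p·q + 10·r² − 4·p·r)·(2·p + 8·r)    [combine like terms]
= −60·p·q − 240·q·r − 58·p·r − 232·r² + 12·p² + 48·p·r + 42·p + 168·r + 18·p·q² + 72·q²·r + 42·p·q·r + 168·q·r² − 12·p²·q − 48·p·q·r + 20·p·r² + 80·r³ − 8·p²·r − 32·p·r²    [distributive law]
= −60·p·q − 240·q·r − 10·p·r − 232·r² + 12·p² + 42·p + 168·r + 18·p·q² + 72·q²·r − 6·p·q·r + 168·q·r² − 12·p²·q − 12·p·r² + 80·r³ − 8·p²·r    [combine like terms]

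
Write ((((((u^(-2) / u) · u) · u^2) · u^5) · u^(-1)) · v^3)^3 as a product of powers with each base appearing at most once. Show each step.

((((((u^(-2) / u) · u) · u^2) · u^5) · u^(-1)) · v^3)^3
= ((((((u^(-2) / u) · u) · u^2) · u^5) · u^(-1))^3) · ((v^3)^3)    [power of a product]
= ((((((u^(-2) / u) · u) · u^2) · u^5)^3) · ((u^(-1))^3)) · ((v^3)^3)    [power of a product]
= ((((((u^(-2) / u) · u) · u^2)^3) · ((u^5)^3)) · ((u^(-1))^3)) · ((v^3)^3)    [power of a product]
= ((((((u^(-2) / u) · u)^3) · ((u^2)^3)) · ((u^5)^3)) · ((u^(-1))^3)) · ((v^3)^3)    [power of a product]
= ((((((u^(-2) / u)^3) · (u^3)) · ((u^2)^3)) · ((u^5)^3)) · ((u^(-1))^3)) · ((v^3)^3)    [power of a product]
= (((((((u^(-2))^3) / (u^3)) · (u^3)) · ((u^2)^3)) · ((u^5)^3)) · ((u^(-1))^3)) · ((v^3)^3)    [power of a quotient]
= (((((u^(-6) / (u^3)) · (u^3)) · ((u^2)^3)) · ((u^5)^3)) · ((u^(-1))^3)) · ((v^3)^3)    [power of a power]
= ((((u^(-9) · (u^3)) · ((u^2)^3)) · ((u^5)^3)) · ((u^(-1))^3)) · ((v^3)^3)    [quotient of powers]
= (((u^(-6) · ((u^2)^3)) · ((u^5)^3)) · ((u^(-1))^3)) · ((v^3)^3)    [product of powers]
= (((u^(-6) · u^6) · ((u^5)^3)) · ((u^(-1))^3)) · ((v^3)^3)    [power of a power]
= ((u^0 · ((u^5)^3)) · ((u^(-1))^3)) · ((v^3)^3)    [product of powers]
= ((u^0 · u^15) · ((u^(-1))^3)) · ((v^3)^3)    [power of a power]
= (u^15 · ((u^(-1))^3)) · ((v^3)^3)    [product of powers]
= (u^15 · u^(-3)) · ((v^3)^3)    [power of a power]
= u^12 · ((v^3)^3)    [product of powers]
= u^12 · v^9    [power of a power]
= u^12v^9    [rearrange]

u^12v^9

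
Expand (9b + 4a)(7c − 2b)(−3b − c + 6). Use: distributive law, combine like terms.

(9b + 4a)(7c − 2b)(−3b − c + 6)
= (63bc − 18b^2 + 28ac − 8ab)(−3b − c + 6)    [distributive law]
= −189b^2c − 63bc^2 + 378bc + 54b^3 + 18b^2c − 108b^2 − 84abc − 28ac^2 + 168ac + 24ab^2 + 8abc − 48ab    [distributive law]
= −171b^2c − 63bc^2 + 378bc + 54b^3 − 108b^2 − 76abc − 28ac^2 + 168ac + 24ab^2 − 48ab    [combine like terms]

−171b^2c − 63bc^2 + 378bc + 54b^3 − 108b^2 − 76abc − 28ac^2 + 168ac + 24ab^2 − 48ab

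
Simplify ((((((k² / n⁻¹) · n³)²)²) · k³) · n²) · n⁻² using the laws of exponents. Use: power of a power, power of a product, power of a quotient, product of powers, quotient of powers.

((((((k² / n⁻¹) · n³)²)²) · k³) · n²) · n⁻²
= (((((k² / n⁻¹) · n³)⁴) · k³) · n²) · n⁻²    [power of a power]
= (((((k² / n⁻¹)⁴) · ((n³)⁴)) · k³) · n²) · n⁻²    [power of a product]
= ((((((k²)⁴) / ((n⁻¹)⁴)) · ((n³)⁴)) · k³) · n²) · n⁻²    [power of a quotient]
= ((((k⁸ / ((n⁻¹)⁴)) · ((n³)⁴)) · k³) · n²) · n⁻²    [power of a power]
= ((((k⁸ / n⁻⁴) · ((n³)⁴)) · k³) · n²) · n⁻²    [power of a power]
= ((((k⁸ / n⁻⁴) · n¹²) · k³) · n²) · n⁻²    [power of a power]
= k¹¹n¹⁶    [quotient of powers; product of powers]

k¹¹n¹⁶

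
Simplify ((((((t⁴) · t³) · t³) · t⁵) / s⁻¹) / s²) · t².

((((((t⁴) · t³) · t³) · t⁵) / s⁻¹) / s²) · t²
= ((((t⁷ · t³) · t⁵) / s⁻¹) / s²) · t²    [product of powers]
= (((t¹⁰ · t⁵) / s⁻¹) / s²) · t²    [product of powers]
= ((t¹⁵ / s⁻¹) / s²) · t²    [product of powers]
= s⁻¹t¹⁷    [quotient of powers; product of powers]

s⁻¹t¹⁷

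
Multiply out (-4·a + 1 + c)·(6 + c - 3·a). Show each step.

-27·a - 7·a·c + 12·a^2 + 6 + 7·c + c^2

(-4·a + 1 + c)·(6 + c - 3·a)
= -24·a - 4·a·c + 12·a^2 + 6 + c - 3·a + 6·c + c^2 - 3·a·c    [distributive law]
= -27·a - 7·a·c + 12·a^2 + 6 + 7·c + c^2    [combine like terms]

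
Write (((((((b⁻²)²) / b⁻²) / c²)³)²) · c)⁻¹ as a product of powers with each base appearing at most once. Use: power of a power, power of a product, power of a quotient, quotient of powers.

(((((((b⁻²)²) / b⁻²) / c²)³)²) · c)⁻¹
= (((((((b⁻²)²) / b⁻²) / c²)³)²)⁻¹) · (c⁻¹)    [power of a product]
= ((((((b⁻²)²) / b⁻²) / c²)³)⁻²) · (c⁻¹)    [power of a power]
= (((((b⁻²)²) / b⁻²) / c²)⁻⁶) · (c⁻¹)    [power of a power]
= (((((b⁻²)²) / b⁻²)⁻⁶) / ((c²)⁻⁶)) · (c⁻¹)    [power of a quotient]
= (((((b⁻²)²)⁻⁶) / ((b⁻²)⁻⁶)) / ((c²)⁻⁶)) · (c⁻¹)    [power of a quotient]
= ((((b⁻²)⁻¹²) / ((b⁻²)⁻⁶)) / ((c²)⁻⁶)) · (c⁻¹)    [power of a power]
= ((b²⁴ / ((b⁻²)⁻⁶)) / ((c²)⁻⁶)) · (c⁻¹)    [power of a power]
= ((b²⁴ / b¹²) / ((c²)⁻⁶)) · (c⁻¹)    [power of a power]
= (b¹² / ((c²)⁻⁶)) · (c⁻¹)    [quotient of powers]
= (b¹² / c⁻¹²) · (c⁻¹)    [power of a power]
= b¹²c¹¹    [quotient of powers]

b¹²c¹¹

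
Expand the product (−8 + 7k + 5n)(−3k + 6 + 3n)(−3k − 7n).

(−8 + 7k + 5n)(−3k + 6 + 3n)(−3k − 7n)
= (24k − 48 − 24n − 21k^2 + 42k + 21kn − 15kn + 30n + 15n^2)(−3k − 7n)    [distributive law]
= (66k − 48 + 6n − 21k^2 + 6kn + 15n^2)(−3k − 7n)    [combine like terms]
= −198k^2 − 462kn + 144k + 336n − 18kn − 42n^2 + 63k^3 + 147k^2n − 18k^2n − 42kn^2 − 45kn^2 − 105n^3    [distributive law]
= −198k^2 − 480kn + 144k + 336n − 42n^2 + 63k^3 + 129k^2n − 87kn^2 − 105n^3    [combine like terms]

−198k^2 − 480kn + 144k + 336n − 42n^2 + 63k^3 + 129k^2n − 87kn^2 − 105n^3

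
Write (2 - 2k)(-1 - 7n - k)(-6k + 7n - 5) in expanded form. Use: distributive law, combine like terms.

(2 - 2k)(-1 - 7n - k)(-6k + 7n - 5)
= (-2 - 14n - 2k + 2k + 14kn + 2k²)(-6k + 7n - 5)    [distributive law]
= (-2 - 14n + 14kn + 2k²)(-6k + 7n - 5)    [combine like terms]
= 12k - 14n + 10 + 84kn - 98n² + 70n - 84k²n + 98kn² - 70kn - 12k³ + 14k²n - 10k²    [distributive law]
= 12k + 56n + 10 + 14kn - 98n² - 70k²n + 98kn² - 12k³ - 10k²    [combine like terms]

12k + 56n + 10 + 14kn - 98n² - 70k²n + 98kn² - 12k³ - 10k²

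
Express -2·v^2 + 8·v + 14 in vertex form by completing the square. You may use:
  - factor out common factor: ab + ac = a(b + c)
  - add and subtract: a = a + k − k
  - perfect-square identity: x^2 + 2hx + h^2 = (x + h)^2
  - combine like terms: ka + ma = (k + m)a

-2(v - 2)^2 + 22

-2·v^2 + 8·v + 14
= -2(v^2 - 4·v) + 14    [factor out -2 from the v-terms]
= -2(v^2 - 4·v + 4 - 4) + 14    [add and subtract 4 inside the bracket]
= -2(v - 2)^2 + 8 + 14    [perfect-square identity]
= -2(v - 2)^2 + 22    [combine constants]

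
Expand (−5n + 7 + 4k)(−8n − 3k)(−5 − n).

(−5n + 7 + 4k)(−8n − 3k)(−5 − n)
= (40n^2 + 15kn − 56n − 21k − 32kn − 12k^2)(−5 − n)    [distributive law]
= (40n^2 − 17kn − 56n − 21k − 12k^2)(−5 − n)    [combine like terms]
= −200n^2 − 40n^3 + 85kn + 17kn^2 + 280n + 56n^2 + 105k + 21kn + 60k^2 + 12k^2n    [distributive law]
= −144n^2 − 40n^3 + 106kn + 17kn^2 + 280n + 105k + 60k^2 + 12k^2n    [combine like terms]

−144n^2 − 40n^3 + 106kn + 17kn^2 + 280n + 105k + 60k^2 + 12k^2n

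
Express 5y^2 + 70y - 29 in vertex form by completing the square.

5(y + 7)^2 - 274

5y^2 + 70y - 29
= 5(y^2 + 14y) - 29    [factor out 5 from the y-terms]
= 5(y^2 + 14y + 49 - 49) - 29    [add and subtract 49 inside the bracket]
= 5(y + 7)^2 - 245 - 29    [perfect-square identity]
= 5(y + 7)^2 - 274    [combine constants]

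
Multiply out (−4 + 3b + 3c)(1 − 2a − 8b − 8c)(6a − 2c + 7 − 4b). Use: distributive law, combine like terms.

(−4 + 3b + 3c)(1 − 2a − 8b − 8c)(6a − 2c + 7 − 4b)
= (−4 + 8a + 32b + 32c + 3b − 6ab − 24b^2 − 24bc + 3c − 6ac − 24bc − 24c^2)(6a − 2c + 7 − 4b)    [distributive law]
= (−4 + 8a + 35b + 35c − 6ab − 24b^2 − 48bc − 6ac − 24c^2)(6a − 2c + 7 − 4b)    [combine like terms]
= −24a + 8c − 28 + 16b + 48a^2 − 16ac + 56a − 32ab + 210ab − 70bc + 245b − 140b^2 + 210ac − 70c^2 + 245c − 140bc − 36a^2b + 12abc − 42ab + 24ab^2 − 144ab^2 + 48b^2c − 168b^2 + 96b^3 − 288abc + 96bc^2 − 336bc + 192b^2c − 36a^2c + 12ac^2 − 42ac + 24abc − 144ac^2 + 48c^3 − 168c^2 + 96bc^2    [distributive law]
= 32a + 253c − 28 + 261b + 48a^2 + 152ac + 136ab − 546bc − 308b^2 − 238c^2 − 36a^2b − 252abc − 120ab^2 + 240b^2c + 96b^3 + 192bc^2 − 36a^2c − 132ac^2 + 48c^3    [combine like terms]

32a + 253c − 28 + 261b + 48a^2 + 152ac + 136ab − 546bc − 308b^2 − 238c^2 − 36a^2b − 252abc − 120ab^2 + 240b^2c + 96b^3 + 192bc^2 − 36a^2c − 132ac^2 + 48c^3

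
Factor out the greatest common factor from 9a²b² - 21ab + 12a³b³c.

9a²b² - 21ab + 12a³b³c
= 3(3a²b² - 7ab + 4a³b³c)    [factor out 3]
= 3ab(3ab - 7 + 4a²b²c)    [factor out ab]

3ab(3ab - 7 + 4a²b²c)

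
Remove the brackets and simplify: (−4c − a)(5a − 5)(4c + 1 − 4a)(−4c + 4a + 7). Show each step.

(−4c − a)(5a − 5)(4c + 1 − 4a)(−4c + 4a + 7)
= (−20ac + 20c − 5a² + 5a)(4c + 1 − 4a)(−4c + 4a + 7)    [distributive law]
= (−80ac² − 20ac + 80a²c + 80c² + 20c − 80ac − 20a²c − 5a² + 20a³ + 20ac + 5a − 20a²)(−4c + 4a + 7)    [distributive law]
= (−80ac² − 80ac + 60a²c + 80c² + 20c − 25a² + 20a³ + 5a)(−4c + 4a + 7)    [combine like terms]
= 320ac³ − 320a²c² − 560ac² + 320ac² − 320a²c − 560ac − 240a²c² + 240a³c + 420a²c − 320c³ + 320ac² + 560c² − 80c² + 80ac + 140c + 100a²c − 100a³ − 175a² − 80a³c + 80a⁴ + 140a³ − 20ac + 20a² + 35a    [distributive law]
= 320ac³ − 560a²c² + 80ac² + 200a²c − 500ac + 160a³c − 320c³ + 480c² + 140c + 40a³ − 155a² + 80a⁴ + 35a    [combine like terms]

320ac³ − 560a²c² + 80ac² + 200a²c − 500ac + 160a³c − 320c³ + 480c² + 140c + 40a³ − 155a² + 80a⁴ + 35a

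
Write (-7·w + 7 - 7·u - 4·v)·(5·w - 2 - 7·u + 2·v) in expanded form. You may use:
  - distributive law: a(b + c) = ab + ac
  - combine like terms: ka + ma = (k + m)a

(-7·w + 7 - 7·u - 4·v)·(5·w - 2 - 7·u + 2·v)
= -35·w² + 14·w + 49·u·w - 14·v·w + 35·w - 14 - 49·u + 14·v - 35·u·w + 14·u + 49·u² - 14·u·v - 20·v·w + 8·v + 28·u·v - 8·v²    [distributive law]
= -35·w² + 49·w + 14·u·w - 34·v·w - 14 - 35·u + 22·v + 49·u² + 14·u·v - 8·v²    [combine like terms]

-35·w² + 49·w + 14·u·w - 34·v·w - 14 - 35·u + 22·v + 49·u² + 14·u·v - 8·v²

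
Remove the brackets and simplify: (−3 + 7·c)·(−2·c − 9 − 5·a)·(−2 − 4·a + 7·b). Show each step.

(−3 + 7·c)·(−2·c − 9 − 5·a)·(−2 − 4·a + 7·b)
= (6·c + 27 + 15·a − 14·c² − 63·c − 35·a·c)·(−2 − 4·a + 7·b)    [distributive law]
= (−57·c + 27 + 15·a − 14·c² − 35·a·c)·(−2 − 4·a + 7·b)    [combine like terms]
= 114·c + 228·a·c − 399·b·c − 54 − 108·a + 189·b − 30·a − 60·a² + 105·a·b + 28·c² + 56·a·c² − 98·b·c² + 70·a·c + 140·a²·c − 245·a·b·c    [distributive law]
= 114·c + 298·a·c − 399·b·c − 54 − 138·a + 189·b − 60·a² + 105·a·b + 28·c² + 56·a·c² − 98·b·c² + 140·a²·c − 245·a·b·c    [combine like terms]

114·c + 298·a·c − 399·b·c − 54 − 138·a + 189·b − 60·a² + 105·a·b + 28·c² + 56·a·c² − 98·b·c² + 140·a²·c − 245·a·b·c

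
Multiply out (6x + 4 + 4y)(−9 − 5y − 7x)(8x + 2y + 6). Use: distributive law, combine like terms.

(6x + 4 + 4y)(−9 − 5y − 7x)(8x + 2y + 6)
= (−54x − 30xy − 42x^2 − 36 − 20y − 28x − 36y − 20y^2 − 28xy)(8x + 2y + 6)    [distributive law]
= (−82x − 58xy − 42x^2 − 36 − 56y − 20y^2)(8x + 2y + 6)    [combine like terms]
= −656x^2 − 164xy − 492x − 464x^2y − 116xy^2 − 348xy − 336x^3 − 84x^2y − 252x^2 − 288x − 72y − 216 − 448xy − 112y^2 − 336y − 160xy^2 − 40y^3 − 120y^2    [distributive law]
= −908x^2 − 960xy − 780x − 548x^2y − 276xy^2 − 336x^3 − 408y − 216 − 232y^2 − 40y^3    [combine like terms]

−908x^2 − 960xy − 780x − 548x^2y − 276xy^2 − 336x^3 − 408y − 216 − 232y^2 − 40y^3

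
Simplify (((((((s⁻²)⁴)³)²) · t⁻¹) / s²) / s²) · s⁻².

s⁻⁵⁴t⁻¹

(((((((s⁻²)⁴)³)²) · t⁻¹) / s²) / s²) · s⁻²
= ((((((s⁻²)⁴)⁶) · t⁻¹) / s²) / s²) · s⁻²    [power of a power]
= (((((s⁻²)²⁴) · t⁻¹) / s²) / s²) · s⁻²    [power of a power]
= (((s⁻⁴⁸ · t⁻¹) / s²) / s²) · s⁻²    [power of a power]
= s⁻⁵⁴t⁻¹    [quotient of powers; product of powers]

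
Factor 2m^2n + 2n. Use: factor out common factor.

2n(m^2 + 1)

2m^2n + 2n
= 2(m^2n + n)    [factor out 2]
= 2n(m^2 + 1)    [factor out n]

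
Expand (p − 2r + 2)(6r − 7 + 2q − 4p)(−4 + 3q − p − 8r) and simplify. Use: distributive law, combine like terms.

(p − 2r + 2)(6r − 7 + 2q − 4p)(−4 + 3q − p − 8r)
= (6pr − 7p + 2pq − 4p^2 − 12r^2 + 14r − 4qr + 8pr + 12r − 14 + 4q − 8p)(−4 + 3q − p − 8r)    [distributive law]
= (14pr − 15p + 2pq − 4p^2 − 12r^2 + 26r − 4qr − 14 + 4q)(−4 + 3q − p − 8r)    [combine like terms]
= −56pr + 42pqr − 14p^2r − 112pr^2 + 60p − 45pq + 15p^2 + 120pr − 8pq + 6pq^2 − 2p^2q − 16pqr + 16p^2 − 12p^2q + 4p^3 + 32p^2r + 48r^2 − 36qr^2 + 12pr^2 + 96r^3 − 104r + 78qr − 26pr − 208r^2 + 16qr − 12q^2r + 4pqr + 32qr^2 + 56 − 42q + 14p + 112r − 16q + 12q^2 − 4pq − 32qr    [distributive law]
= 38pr + 30pqr + 18p^2r − 100pr^2 + 74p − 57pq + 31p^2 + 6pq^2 − 14p^2q + 4p^3 − 160r^2 − 4qr^2 + 96r^3 + 8r + 62qr − 12q^2r + 56 − 58q + 12q^2    [combine like terms]

38pr + 30pqr + 18p^2r − 100pr^2 + 74p − 57pq + 31p^2 + 6pq^2 − 14p^2q + 4p^3 − 160r^2 − 4qr^2 + 96r^3 + 8r + 62qr − 12q^2r + 56 − 58q + 12q^2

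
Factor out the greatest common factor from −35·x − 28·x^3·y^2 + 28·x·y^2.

−35·x − 28·x^3·y^2 + 28·x·y^2
= 7(−5·x − 4·x^3·y^2 + 4·x·y^2)    [factor out 7]
= 7·x(−5 − 4·x^2·y^2 + 4·y^2)    [factor out x]

7·x(−5 − 4·x^2·y^2 + 4·y^2)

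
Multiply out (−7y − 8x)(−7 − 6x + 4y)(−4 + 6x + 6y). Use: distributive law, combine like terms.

−196y + 590xy + 406y² + 348x²y − 108xy² − 168y³ − 224x + 144x² + 288x³

(−7y − 8x)(−7 − 6x + 4y)(−4 + 6x + 6y)
= (49y + 42xy − 28y² + 56x + 48x² − 32xy)(−4 + 6x + 6y)    [distributive law]
= (49y + 10xy − 28y² + 56x + 48x²)(−4 + 6x + 6y)    [combine like terms]
= −196y + 294xy + 294y² − 40xy + 60x²y + 60xy² + 112y² − 168xy² − 168y³ − 224x + 336x² + 336xy − 192x² + 288x³ + 288x²y    [distributive law]
= −196y + 590xy + 406y² + 348x²y − 108xy² − 168y³ − 224x + 144x² + 288x³    [combine like terms]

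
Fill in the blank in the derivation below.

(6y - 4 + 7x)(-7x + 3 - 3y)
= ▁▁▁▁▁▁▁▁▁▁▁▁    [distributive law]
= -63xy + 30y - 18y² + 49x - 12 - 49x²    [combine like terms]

By distributive law:

-42xy + 18y - 18y² + 28x - 12 + 12y - 49x² + 21x - 21xy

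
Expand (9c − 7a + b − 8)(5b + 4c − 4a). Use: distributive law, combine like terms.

(9c − 7a + b − 8)(5b + 4c − 4a)
= 45bc + 36c² − 36ac − 35ab − 28ac + 28a² + 5b² + 4bc − 4ab − 40b − 32c + 32a    [distributive law]
= 49bc + 36c² − 64ac − 39ab + 28a² + 5b² − 40b − 32c + 32a    [combine like terms]

49bc + 36c² − 64ac − 39ab + 28a² + 5b² − 40b − 32c + 32a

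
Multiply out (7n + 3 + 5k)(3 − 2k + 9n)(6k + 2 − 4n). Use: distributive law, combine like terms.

314kn + 60n − 66n^2 + 226k^2n + 254kn^2 − 252n^3 + 72k + 18 + 34k^2 − 60k^3

(7n + 3 + 5k)(3 − 2k + 9n)(6k + 2 − 4n)
= (21n − 14kn + 63n^2 + 9 − 6k + 27n + 15k − 10k^2 + 45kn)(6k + 2 − 4n)    [distributive law]
= (48n + 31kn + 63n^2 + 9 + 9k − 10k^2)(6k + 2 − 4n)    [combine like terms]
= 288kn + 96n − 192n^2 + 186k^2n + 62kn − 124kn^2 + 378kn^2 + 126n^2 − 252n^3 + 54k + 18 − 36n + 54k^2 + 18k − 36kn − 60k^3 − 20k^2 + 40k^2n    [distributive law]
= 314kn + 60n − 66n^2 + 226k^2n + 254kn^2 − 252n^3 + 72k + 18 + 34k^2 − 60k^3    [combine like terms]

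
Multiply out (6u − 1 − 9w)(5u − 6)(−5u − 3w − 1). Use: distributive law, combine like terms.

−150u³ + 135u²w + 175u² − 102uw + 11u − 72w − 6 + 135uw² − 162w²

(6u − 1 − 9w)(5u − 6)(−5u − 3w − 1)
= (30u² − 36u − 5u + 6 − 45uw + 54w)(−5u − 3w − 1)    [distributive law]
= (30u² − 41u + 6 − 45uw + 54w)(−5u − 3w − 1)    [combine like terms]
= −150u³ − 90u²w − 30u² + 205u² + 123uw + 41u − 30u − 18w − 6 + 225u²w + 135uw² + 45uw − 270uw − 162w² − 54w    [distributive law]
= −150u³ + 135u²w + 175u² − 102uw + 11u − 72w − 6 + 135uw² − 162w²    [combine like terms]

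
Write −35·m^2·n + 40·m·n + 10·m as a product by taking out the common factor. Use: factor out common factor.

−35·m^2·n + 40·m·n + 10·m
= 5(−7·m^2·n + 8·m·n + 2·m)    [factor out 5]
= 5·m(−7·m·n + 8·n + 2)    [factor out m]

5·m(−7·m·n + 8·n + 2)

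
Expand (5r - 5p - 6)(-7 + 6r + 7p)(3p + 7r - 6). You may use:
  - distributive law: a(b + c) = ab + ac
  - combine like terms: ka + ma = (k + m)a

-292pr - 677r^2 + 720r + 125pr^2 + 210r^3 - 230p^2r + 189p^2 + 168p - 105p^3 - 252

(5r - 5p - 6)(-7 + 6r + 7p)(3p + 7r - 6)
= (-35r + 30r^2 + 35pr + 35p - 30pr - 35p^2 + 42 - 36r - 42p)(3p + 7r - 6)    [distributive law]
= (-71r + 30r^2 + 5pr - 7p - 35p^2 + 42)(3p + 7r - 6)    [combine like terms]
= -213pr - 497r^2 + 426r + 90pr^2 + 210r^3 - 180r^2 + 15p^2r + 35pr^2 - 30pr - 21p^2 - 49pr + 42p - 105p^3 - 245p^2r + 210p^2 + 126p + 294r - 252    [distributive law]
= -292pr - 677r^2 + 720r + 125pr^2 + 210r^3 - 230p^2r + 189p^2 + 168p - 105p^3 - 252    [combine like terms]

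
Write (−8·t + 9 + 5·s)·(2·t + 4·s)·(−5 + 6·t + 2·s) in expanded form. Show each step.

188·t² − 96·t³ − 164·s·t² + 362·s·t + 76·s²·t − 90·t − 180·s − 28·s² + 40·s³

(−8·t + 9 + 5·s)·(2·t + 4·s)·(−5 + 6·t + 2·s)
= (−16·t² − 32·s·t + 18·t + 36·s + 10·s·t + 20·s²)·(−5 + 6·t + 2·s)    [distributive law]
= (−16·t² − 22·s·t + 18·t + 36·s + 20·s²)·(−5 + 6·t + 2·s)    [combine like terms]
= 80·t² − 96·t³ − 32·s·t² + 110·s·t − 132·s·t² − 44·s²·t − 90·t + 108·t² + 36·s·t − 180·s + 216·s·t + 72·s² − 100·s² + 120·s²·t + 40·s³    [distributive law]
= 188·t² − 96·t³ − 164·s·t² + 362·s·t + 76·s²·t − 90·t − 180·s − 28·s² + 40·s³    [combine like terms]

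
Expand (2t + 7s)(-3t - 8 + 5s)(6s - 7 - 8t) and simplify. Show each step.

52st^2 + 170t^2 + 48t^3 + 429st + 112t - 346s^2t - 581s^2 + 392s + 210s^3

(2t + 7s)(-3t - 8 + 5s)(6s - 7 - 8t)
= (-6t^2 - 16t + 10st - 21st - 56s + 35s^2)(6s - 7 - 8t)    [distributive law]
= (-6t^2 - 16t - 11st - 56s + 35s^2)(6s - 7 - 8t)    [combine like terms]
= -36st^2 + 42t^2 + 48t^3 - 96st + 112t + 128t^2 - 66s^2t + 77st + 88st^2 - 336s^2 + 392s + 448st + 210s^3 - 245s^2 - 280s^2t    [distributive law]
= 52st^2 + 170t^2 + 48t^3 + 429st + 112t - 346s^2t - 581s^2 + 392s + 210s^3    [combine like terms]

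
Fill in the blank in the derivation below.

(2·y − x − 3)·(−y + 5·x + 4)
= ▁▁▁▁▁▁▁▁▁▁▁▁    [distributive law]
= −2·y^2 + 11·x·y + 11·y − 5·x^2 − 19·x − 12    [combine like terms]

Applying distributive law to the line above:

−2·y^2 + 10·x·y + 8·y + x·y − 5·x^2 − 4·x + 3·y − 15·x − 12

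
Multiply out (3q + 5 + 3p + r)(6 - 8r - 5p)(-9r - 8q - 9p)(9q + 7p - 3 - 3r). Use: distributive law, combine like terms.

(3q + 5 + 3p + r)(6 - 8r - 5p)(-9r - 8q - 9p)(9q + 7p - 3 - 3r)
= (18q - 24qr - 15pq + 30 - 40r - 25p + 18p - 24pr - 15p^2 + 6r - 8r^2 - 5pr)(-9r - 8q - 9p)(9q + 7p - 3 - 3r)    [distributive law]
= (18q - 24qr - 15pq + 30 - 34r - 7p - 29pr - 15p^2 - 8r^2)(-9r - 8q - 9p)(9q + 7p - 3 - 3r)    [combine like terms]
= (-162qr - 144q^2 - 162pq + 216qr^2 + 192q^2r + 216pqr + 135pqr + 120pq^2 + 135p^2q - 270r - 240q - 270p + 306r^2 + 272qr + 306pr + 63pr + 56pq + 63p^2 + 261pr^2 + 232pqr + 261p^2r + 135p^2r + 120p^2q + 135p^3 + 72r^3 + 64qr^2 + 72pr^2)(9q + 7p - 3 - 3r)    [distributive law]
= (110qr - 144q^2 - 106pq + 280qr^2 + 192q^2r + 583pqr + 120pq^2 + 255p^2q - 270r - 240q - 270p + 306r^2 + 369pr + 63p^2 + 333pr^2 + 396p^2r + 135p^3 + 72r^3)(9q + 7p - 3 - 3r)    [combine like terms]
= 990q^2r + 770pqr - 330qr - 330qr^2 - 1296q^3 - 1008pq^2 + 432q^2 + 432q^2r - 954pq^2 - 742p^2q + 318pq + 318pqr + 2520q^2r^2 + 1960pqr^2 - 840qr^2 - 840qr^3 + 1728q^3r + 1344pq^2r - 576q^2r - 576q^2r^2 + 5247pq^2r + 4081p^2qr - 1749pqr - 1749pqr^2 + 1080pq^3 + 840p^2q^2 - 360pq^2 - 360pq^2r + 2295p^2q^2 + 1785p^3q - 765p^2q - 765p^2qr - 2430qr - 1890pr + 810r + 810r^2 - 2160q^2 - 1680pq + 720q + 720qr - 2430pq - 1890p^2 + 810p + 810pr + 2754qr^2 + 2142pr^2 - 918r^2 - 918r^3 + 3321pqr + 2583p^2r - 1107pr - 1107pr^2 + 567p^2q + 441p^3 - 189p^2 - 189p^2r + 2997pqr^2 + 2331p^2r^2 - 999pr^2 - 999pr^3 + 3564p^2qr + 2772p^3r - 1188p^2r - 1188p^2r^2 + 1215p^3q + 945p^4 - 405p^3 - 405p^3r + 648qr^3 + 504pr^3 - 216r^3 - 216r^4    [distributive law]
= 846q^2r + 2660pqr - 2040qr + 1584qr^2 - 1296q^3 - 2322pq^2 - 1728q^2 - 940p^2q - 3792pq + 1944q^2r^2 + 3208pqr^2 - 192qr^3 + 1728q^3r + 6231pq^2r + 6880p^2qr + 1080pq^3 + 3135p^2q^2 + 3000p^3q - 2187pr + 810r - 108r^2 + 720q - 2079p^2 + 810p + 36pr^2 - 1134r^3 + 1206p^2r + 36p^3 + 1143p^2r^2 - 495pr^3 + 2367p^3r + 945p^4 - 216r^4    [combine like terms]

846q^2r + 2660pqr - 2040qr + 1584qr^2 - 1296q^3 - 2322pq^2 - 1728q^2 - 940p^2q - 3792pq + 1944q^2r^2 + 3208pqr^2 - 192qr^3 + 1728q^3r + 6231pq^2r + 6880p^2qr + 1080pq^3 + 3135p^2q^2 + 3000p^3q - 2187pr + 810r - 108r^2 + 720q - 2079p^2 + 810p + 36pr^2 - 1134r^3 + 1206p^2r + 36p^3 + 1143p^2r^2 - 495pr^3 + 2367p^3r + 945p^4 - 216r^4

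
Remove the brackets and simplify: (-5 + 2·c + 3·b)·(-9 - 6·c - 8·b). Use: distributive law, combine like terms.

(-5 + 2·c + 3·b)·(-9 - 6·c - 8·b)
= 45 + 30·c + 40·b - 18·c - 12·c² - 16·b·c - 27·b - 18·b·c - 24·b²    [distributive law]
= 45 + 12·c + 13·b - 12·c² - 34·b·c - 24·b²    [combine like terms]

45 + 12·c + 13·b - 12·c² - 34·b·c - 24·b²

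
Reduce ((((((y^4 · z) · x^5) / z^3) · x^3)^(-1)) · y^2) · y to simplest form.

x^(-8)·y^(-1)·z^2

((((((y^4 · z) · x^5) / z^3) · x^3)^(-1)) · y^2) · y
= ((((((y^4 · z) · x^5) / z^3)^(-1)) · ((x^3)^(-1))) · y^2) · y    [power of a product]
= ((((((y^4 · z) · x^5)^(-1)) / ((z^3)^(-1))) · ((x^3)^(-1))) · y^2) · y    [power of a quotient]
= ((((((y^4 · z)^(-1)) · ((x^5)^(-1))) / ((z^3)^(-1))) · ((x^3)^(-1))) · y^2) · y    [power of a product]
= (((((((y^4)^(-1)) · (z^(-1))) · ((x^5)^(-1))) / ((z^3)^(-1))) · ((x^3)^(-1))) · y^2) · y    [power of a product]
= (((((y^(-4) · (z^(-1))) · ((x^5)^(-1))) / ((z^3)^(-1))) · ((x^3)^(-1))) · y^2) · y    [power of a power]
= (((((y^(-4) · z^(-1)) · x^(-5)) / ((z^3)^(-1))) · ((x^3)^(-1))) · y^2) · y    [power of a power]
= (((((y^(-4) · z^(-1)) · x^(-5)) / z^(-3)) · ((x^3)^(-1))) · y^2) · y    [power of a power]
= (((((y^(-4) · z^(-1)) · x^(-5)) / z^(-3)) · x^(-3)) · y^2) · y    [power of a power]
= x^(-8)·y^(-1)·z^2    [quotient of powers; product of powers]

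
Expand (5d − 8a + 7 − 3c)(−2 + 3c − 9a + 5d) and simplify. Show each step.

25d − 85ad + 25d² − 47a + 3ac + 72a² − 14 + 27c − 9c²

(5d − 8a + 7 − 3c)(−2 + 3c − 9a + 5d)
= −10d + 15cd − 45ad + 25d² + 16a − 24ac + 72a² − 40ad − 14 + 21c − 63a + 35d + 6c − 9c² + 27ac − 15cd    [distributive law]
= 25d − 85ad + 25d² − 47a + 3ac + 72a² − 14 + 27c − 9c²    [combine like terms]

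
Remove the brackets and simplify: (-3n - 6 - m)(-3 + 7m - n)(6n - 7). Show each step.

69n^2 + 3n - 120mn^2 - 94mn + 18n^3 - 126 + 273m - 42m^2n + 49m^2

(-3n - 6 - m)(-3 + 7m - n)(6n - 7)
= (9n - 21mn + 3n^2 + 18 - 42m + 6n + 3m - 7m^2 + mn)(6n - 7)    [distributive law]
= (15n - 20mn + 3n^2 + 18 - 39m - 7m^2)(6n - 7)    [combine like terms]
= 90n^2 - 105n - 120mn^2 + 140mn + 18n^3 - 21n^2 + 108n - 126 - 234mn + 273m - 42m^2n + 49m^2    [distributive law]
= 69n^2 + 3n - 120mn^2 - 94mn + 18n^3 - 126 + 273m - 42m^2n + 49m^2    [combine like terms]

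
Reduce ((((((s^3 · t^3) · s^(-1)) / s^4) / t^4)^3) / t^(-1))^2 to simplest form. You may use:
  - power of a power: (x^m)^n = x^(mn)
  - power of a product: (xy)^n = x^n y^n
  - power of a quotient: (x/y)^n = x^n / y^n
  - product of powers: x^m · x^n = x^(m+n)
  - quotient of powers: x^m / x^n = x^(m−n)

s^(-12)·t^(-4)

((((((s^3 · t^3) · s^(-1)) / s^4) / t^4)^3) / t^(-1))^2
= ((((((s^3 · t^3) · s^(-1)) / s^4) / t^4)^3)^2) / ((t^(-1))^2)    [power of a quotient]
= (((((s^3 · t^3) · s^(-1)) / s^4) / t^4)^6) / ((t^(-1))^2)    [power of a power]
= (((((s^3 · t^3) · s^(-1)) / s^4)^6) / ((t^4)^6)) / ((t^(-1))^2)    [power of a quotient]
= (((((s^3 · t^3) · s^(-1))^6) / ((s^4)^6)) / ((t^4)^6)) / ((t^(-1))^2)    [power of a quotient]
= (((((s^3 · t^3)^6) · ((s^(-1))^6)) / ((s^4)^6)) / ((t^4)^6)) / ((t^(-1))^2)    [power of a product]
= ((((((s^3)^6) · ((t^3)^6)) · ((s^(-1))^6)) / ((s^4)^6)) / ((t^4)^6)) / ((t^(-1))^2)    [power of a product]
= ((((s^18 · ((t^3)^6)) · ((s^(-1))^6)) / ((s^4)^6)) / ((t^4)^6)) / ((t^(-1))^2)    [power of a power]
= ((((s^18 · t^18) · ((s^(-1))^6)) / ((s^4)^6)) / ((t^4)^6)) / ((t^(-1))^2)    [power of a power]
= ((((s^18 · t^18) · s^(-6)) / ((s^4)^6)) / ((t^4)^6)) / ((t^(-1))^2)    [power of a power]
= ((((s^18 · t^18) · s^(-6)) / s^24) / ((t^4)^6)) / ((t^(-1))^2)    [power of a power]
= ((((s^18 · t^18) · s^(-6)) / s^24) / t^24) / ((t^(-1))^2)    [power of a power]
= ((((s^18 · t^18) · s^(-6)) / s^24) / t^24) / t^(-2)    [power of a power]
= s^(-12)·t^(-4)    [quotient of powers; product of powers]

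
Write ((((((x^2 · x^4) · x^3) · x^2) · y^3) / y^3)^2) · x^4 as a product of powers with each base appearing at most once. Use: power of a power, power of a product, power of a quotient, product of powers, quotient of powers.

x^26

((((((x^2 · x^4) · x^3) · x^2) · y^3) / y^3)^2) · x^4
= ((((((x^2 · x^4) · x^3) · x^2) · y^3)^2) / ((y^3)^2)) · x^4    [power of a quotient]
= ((((((x^2 · x^4) · x^3) · x^2)^2) · ((y^3)^2)) / ((y^3)^2)) · x^4    [power of a product]
= ((((((x^2 · x^4) · x^3)^2) · ((x^2)^2)) · ((y^3)^2)) / ((y^3)^2)) · x^4    [power of a product]
= ((((((x^2 · x^4)^2) · ((x^3)^2)) · ((x^2)^2)) · ((y^3)^2)) / ((y^3)^2)) · x^4    [power of a product]
= (((((((x^2)^2) · ((x^4)^2)) · ((x^3)^2)) · ((x^2)^2)) · ((y^3)^2)) / ((y^3)^2)) · x^4    [power of a product]
= (((((x^4 · ((x^4)^2)) · ((x^3)^2)) · ((x^2)^2)) · ((y^3)^2)) / ((y^3)^2)) · x^4    [power of a power]
= (((((x^4 · x^8) · ((x^3)^2)) · ((x^2)^2)) · ((y^3)^2)) / ((y^3)^2)) · x^4    [power of a power]
= ((((x^12 · ((x^3)^2)) · ((x^2)^2)) · ((y^3)^2)) / ((y^3)^2)) · x^4    [product of powers]
= ((((x^12 · x^6) · ((x^2)^2)) · ((y^3)^2)) / ((y^3)^2)) · x^4    [power of a power]
= (((x^18 · ((x^2)^2)) · ((y^3)^2)) / ((y^3)^2)) · x^4    [product of powers]
= (((x^18 · x^4) · ((y^3)^2)) / ((y^3)^2)) · x^4    [power of a power]
= ((x^22 · ((y^3)^2)) / ((y^3)^2)) · x^4    [product of powers]
= ((x^22 · y^6) / ((y^3)^2)) · x^4    [power of a power]
= ((x^22 · y^6) / y^6) · x^4    [power of a power]
= x^26    [quotient of powers; product of powers]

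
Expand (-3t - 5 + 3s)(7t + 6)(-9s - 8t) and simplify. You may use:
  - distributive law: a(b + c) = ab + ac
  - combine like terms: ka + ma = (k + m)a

21st² + 168t³ + 333st + 424t² + 270s + 240t - 189s²t - 162s²

(-3t - 5 + 3s)(7t + 6)(-9s - 8t)
= (-21t² - 18t - 35t - 30 + 21st + 18s)(-9s - 8t)    [distributive law]
= (-21t² - 53t - 30 + 21st + 18s)(-9s - 8t)    [combine like terms]
= 189st² + 168t³ + 477st + 424t² + 270s + 240t - 189s²t - 168st² - 162s² - 144st    [distributive law]
= 21st² + 168t³ + 333st + 424t² + 270s + 240t - 189s²t - 162s²    [combine like terms]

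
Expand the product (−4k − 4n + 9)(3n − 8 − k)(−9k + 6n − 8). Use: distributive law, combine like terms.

(−4k − 4n + 9)(3n − 8 − k)(−9k + 6n − 8)
= (−12kn + 32k + 4k² − 12n² + 32n + 4kn + 27n − 72 − 9k)(−9k + 6n − 8)    [distributive law]
= (−8kn + 23k + 4k² − 12n² + 59n − 72)(−9k + 6n − 8)    [combine like terms]
= 72k²n − 48kn² + 64kn − 207k² + 138kn − 184k − 36k³ + 24k²n − 32k² + 108kn² − 72n³ + 96n² − 531kn + 354n² − 472n + 648k − 432n + 576    [distributive law]
= 96k²n + 60kn² − 329kn − 239k² + 464k − 36k³ − 72n³ + 450n² − 904n + 576    [combine like terms]

96k²n + 60kn² − 329kn − 239k² + 464k − 36k³ − 72n³ + 450n² − 904n + 576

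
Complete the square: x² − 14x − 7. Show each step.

x² − 14x − 7
= x² − 14x + 49 − 49 − 7    [add and subtract 49]
= (x − 7)² − 49 − 7    [perfect-square identity]
= (x − 7)² − 56    [combine constants]

(x − 7)² − 56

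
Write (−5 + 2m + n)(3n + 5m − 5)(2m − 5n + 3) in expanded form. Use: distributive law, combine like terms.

(−5 + 2m + n)(3n + 5m − 5)(2m − 5n + 3)
= (−15n − 25m + 25 + 6mn + 10m^2 − 10m + 3n^2 + 5mn − 5n)(2m − 5n + 3)    [distributive law]
= (−20n − 35m + 25 + 11mn + 10m^2 + 3n^2)(2m − 5n + 3)    [combine like terms]
= −40mn + 100n^2 − 60n − 70m^2 + 175mn − 105m + 50m − 125n + 75 + 22m^2n − 55mn^2 + 33mn + 20m^3 − 50m^2n + 30m^2 + 6mn^2 − 15n^3 + 9n^2    [distributive law]
= 168mn + 109n^2 − 185n − 40m^2 − 55m + 75 − 28m^2n − 49mn^2 + 20m^3 − 15n^3    [combine like terms]

168mn + 109n^2 − 185n − 40m^2 − 55m + 75 − 28m^2n − 49mn^2 + 20m^3 − 15n^3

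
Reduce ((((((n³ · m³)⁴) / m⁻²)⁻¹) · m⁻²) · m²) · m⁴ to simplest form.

m⁻¹⁰n⁻¹²

((((((n³ · m³)⁴) / m⁻²)⁻¹) · m⁻²) · m²) · m⁴
= ((((((n³ · m³)⁴)⁻¹) / ((m⁻²)⁻¹)) · m⁻²) · m²) · m⁴    [power of a quotient]
= (((((n³ · m³)⁻⁴) / ((m⁻²)⁻¹)) · m⁻²) · m²) · m⁴    [power of a power]
= ((((((n³)⁻⁴) · ((m³)⁻⁴)) / ((m⁻²)⁻¹)) · m⁻²) · m²) · m⁴    [power of a product]
= ((((n⁻¹² · ((m³)⁻⁴)) / ((m⁻²)⁻¹)) · m⁻²) · m²) · m⁴    [power of a power]
= ((((n⁻¹² · m⁻¹²) / ((m⁻²)⁻¹)) · m⁻²) · m²) · m⁴    [power of a power]
= ((((n⁻¹² · m⁻¹²) / m²) · m⁻²) · m²) · m⁴    [power of a power]
= m⁻¹⁰n⁻¹²    [quotient of powers; product of powers]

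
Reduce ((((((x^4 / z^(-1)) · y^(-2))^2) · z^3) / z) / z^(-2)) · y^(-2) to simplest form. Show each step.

((((((x^4 / z^(-1)) · y^(-2))^2) · z^3) / z) / z^(-2)) · y^(-2)
= ((((((x^4 / z^(-1))^2) · ((y^(-2))^2)) · z^3) / z) / z^(-2)) · y^(-2)    [power of a product]
= (((((((x^4)^2) / ((z^(-1))^2)) · ((y^(-2))^2)) · z^3) / z) / z^(-2)) · y^(-2)    [power of a quotient]
= (((((x^8 / ((z^(-1))^2)) · ((y^(-2))^2)) · z^3) / z) / z^(-2)) · y^(-2)    [power of a power]
= (((((x^8 / z^(-2)) · ((y^(-2))^2)) · z^3) / z) / z^(-2)) · y^(-2)    [power of a power]
= (((((x^8 / z^(-2)) · y^(-4)) · z^3) / z) / z^(-2)) · y^(-2)    [power of a power]
= x^8·y^(-6)·z^6    [quotient of powers; product of powers]

x^8·y^(-6)·z^6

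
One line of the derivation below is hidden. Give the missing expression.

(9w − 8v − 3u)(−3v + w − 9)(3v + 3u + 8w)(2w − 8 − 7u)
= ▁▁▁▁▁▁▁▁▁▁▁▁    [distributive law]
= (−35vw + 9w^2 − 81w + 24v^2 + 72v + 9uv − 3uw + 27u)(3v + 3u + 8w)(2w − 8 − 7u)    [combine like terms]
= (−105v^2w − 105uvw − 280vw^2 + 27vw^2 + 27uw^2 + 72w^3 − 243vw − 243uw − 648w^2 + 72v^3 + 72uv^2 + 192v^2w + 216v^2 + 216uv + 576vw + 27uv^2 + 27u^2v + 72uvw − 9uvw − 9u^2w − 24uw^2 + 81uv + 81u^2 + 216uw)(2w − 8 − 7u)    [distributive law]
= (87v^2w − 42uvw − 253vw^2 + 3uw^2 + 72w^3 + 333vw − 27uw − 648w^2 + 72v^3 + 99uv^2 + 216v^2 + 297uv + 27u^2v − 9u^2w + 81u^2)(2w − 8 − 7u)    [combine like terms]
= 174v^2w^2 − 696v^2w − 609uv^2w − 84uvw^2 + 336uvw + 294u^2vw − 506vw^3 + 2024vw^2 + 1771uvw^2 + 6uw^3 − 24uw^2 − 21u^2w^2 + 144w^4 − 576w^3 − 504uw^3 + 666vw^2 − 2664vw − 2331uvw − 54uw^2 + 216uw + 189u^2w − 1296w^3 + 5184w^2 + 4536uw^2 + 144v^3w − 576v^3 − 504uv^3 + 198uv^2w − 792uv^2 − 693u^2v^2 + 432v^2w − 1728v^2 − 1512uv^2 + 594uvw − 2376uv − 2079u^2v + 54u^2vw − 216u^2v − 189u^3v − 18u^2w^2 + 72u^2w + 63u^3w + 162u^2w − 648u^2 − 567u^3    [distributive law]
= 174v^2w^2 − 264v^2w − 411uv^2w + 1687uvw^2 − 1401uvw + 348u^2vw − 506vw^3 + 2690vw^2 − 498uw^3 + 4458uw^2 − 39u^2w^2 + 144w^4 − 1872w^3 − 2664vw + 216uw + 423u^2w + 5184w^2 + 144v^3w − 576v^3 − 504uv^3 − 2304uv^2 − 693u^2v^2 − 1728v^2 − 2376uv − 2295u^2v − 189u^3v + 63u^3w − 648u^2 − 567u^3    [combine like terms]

Applying distributive law to the line above:

(−27vw + 9w^2 − 81w + 24v^2 − 8vw + 72v + 9uv − 3uw + 27u)(3v + 3u + 8w)(2w − 8 − 7u)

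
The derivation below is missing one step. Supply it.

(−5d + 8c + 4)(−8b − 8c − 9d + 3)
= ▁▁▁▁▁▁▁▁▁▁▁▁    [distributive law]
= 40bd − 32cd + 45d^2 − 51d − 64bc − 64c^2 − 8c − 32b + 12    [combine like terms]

After distributive law, the bracketed line is:

40bd + 40cd + 45d^2 − 15d − 64bc − 64c^2 − 72cd + 24c − 32b − 32c − 36d + 12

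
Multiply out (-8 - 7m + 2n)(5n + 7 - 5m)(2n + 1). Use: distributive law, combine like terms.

-42n² - 138n - 56 - 63mn - 9m - 90mn² + 70m²n + 35m² + 20n³

(-8 - 7m + 2n)(5n + 7 - 5m)(2n + 1)
= (-40n - 56 + 40m - 35mn - 49m + 35m² + 10n² + 14n - 10mn)(2n + 1)    [distributive law]
= (-26n - 56 - 9m - 45mn + 35m² + 10n²)(2n + 1)    [combine like terms]
= -52n² - 26n - 112n - 56 - 18mn - 9m - 90mn² - 45mn + 70m²n + 35m² + 20n³ + 10n²    [distributive law]
= -42n² - 138n - 56 - 63mn - 9m - 90mn² + 70m²n + 35m² + 20n³    [combine like terms]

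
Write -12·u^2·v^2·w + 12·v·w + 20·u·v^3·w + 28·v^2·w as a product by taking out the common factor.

-12·u^2·v^2·w + 12·v·w + 20·u·v^3·w + 28·v^2·w
= 4(-3·u^2·v^2·w + 3·v·w + 5·u·v^3·w + 7·v^2·w)    [factor out 4]
= 4·v·w(-3·u^2·v + 3 + 5·u·v^2 + 7·v)    [factor out v·w]

4·v·w(-3·u^2·v + 3 + 5·u·v^2 + 7·v)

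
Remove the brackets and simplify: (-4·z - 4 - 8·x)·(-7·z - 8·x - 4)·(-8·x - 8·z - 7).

-928·x·z² - 224·z³ - 548·z² - 1216·x²·z - 1480·x·z - 436·z - 960·x² - 576·x - 112 - 512·x³

(-4·z - 4 - 8·x)·(-7·z - 8·x - 4)·(-8·x - 8·z - 7)
= (28·z² + 32·x·z + 16·z + 28·z + 32·x + 16 + 56·x·z + 64·x² + 32·x)·(-8·x - 8·z - 7)    [distributive law]
= (28·z² + 88·x·z + 44·z + 64·x + 16 + 64·x²)·(-8·x - 8·z - 7)    [combine like terms]
= -224·x·z² - 224·z³ - 196·z² - 704·x²·z - 704·x·z² - 616·x·z - 352·x·z - 352·z² - 308·z - 512·x² - 512·x·z - 448·x - 128·x - 128·z - 112 - 512·x³ - 512·x²·z - 448·x²    [distributive law]
= -928·x·z² - 224·z³ - 548·z² - 1216·x²·z - 1480·x·z - 436·z - 960·x² - 576·x - 112 - 512·x³    [combine like terms]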